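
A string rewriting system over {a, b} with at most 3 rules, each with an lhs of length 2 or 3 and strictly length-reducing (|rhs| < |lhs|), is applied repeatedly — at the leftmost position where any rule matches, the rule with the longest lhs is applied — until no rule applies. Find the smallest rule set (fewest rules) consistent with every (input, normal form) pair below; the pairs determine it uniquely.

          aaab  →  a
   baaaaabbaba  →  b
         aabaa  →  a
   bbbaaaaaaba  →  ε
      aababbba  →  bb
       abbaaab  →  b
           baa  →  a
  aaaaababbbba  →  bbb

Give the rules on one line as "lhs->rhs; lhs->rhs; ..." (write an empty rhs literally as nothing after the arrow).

  | aaab => ab => a
  | baaaaabbaba => aaaabbaba => aabbaba => bbaba => bba => b
  | aabaa => baa => a
  | bbbaaaaaaba => bbaaaaaba => baaaaba => aaaba => aba => aa => ε

aa->; ab->a; ba->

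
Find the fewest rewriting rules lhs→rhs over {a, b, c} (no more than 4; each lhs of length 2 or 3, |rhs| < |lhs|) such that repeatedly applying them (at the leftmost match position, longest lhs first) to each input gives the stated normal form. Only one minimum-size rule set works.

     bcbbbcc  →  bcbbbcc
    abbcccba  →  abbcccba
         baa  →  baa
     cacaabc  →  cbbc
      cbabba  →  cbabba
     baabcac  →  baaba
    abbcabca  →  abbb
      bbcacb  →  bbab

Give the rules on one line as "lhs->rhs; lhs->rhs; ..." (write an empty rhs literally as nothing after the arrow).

  | bcbbbcc
  | abbcccba
  | baa
  | cacaabc => aaabc => cbbc

aaa->cb; ca->; cac->a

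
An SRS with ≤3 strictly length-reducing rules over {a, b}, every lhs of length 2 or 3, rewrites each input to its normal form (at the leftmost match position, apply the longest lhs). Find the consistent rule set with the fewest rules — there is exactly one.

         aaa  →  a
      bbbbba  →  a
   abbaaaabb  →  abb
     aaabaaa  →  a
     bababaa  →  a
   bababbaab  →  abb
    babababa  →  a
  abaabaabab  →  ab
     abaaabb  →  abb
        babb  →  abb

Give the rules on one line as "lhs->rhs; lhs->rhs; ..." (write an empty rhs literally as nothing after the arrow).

aa->a; ba->a; baa->

  | aaa => aa => a
  | bbbbba => bbbba => bbba => bba => ba => a
  | abbaaaabb => abaabb => abb
  | aaabaaa => aabaaa => abaaa => aa => a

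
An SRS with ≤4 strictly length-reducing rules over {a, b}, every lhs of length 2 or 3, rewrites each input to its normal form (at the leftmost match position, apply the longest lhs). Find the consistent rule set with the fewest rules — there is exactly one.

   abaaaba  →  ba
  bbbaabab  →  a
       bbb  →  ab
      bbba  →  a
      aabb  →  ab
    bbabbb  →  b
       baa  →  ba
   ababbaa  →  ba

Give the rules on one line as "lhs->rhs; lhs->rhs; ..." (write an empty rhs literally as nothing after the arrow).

aa->b; aba->a; baa->ba; bb->a

  | abaaaba => aaaba => baba => ba
  | bbbaabab => abaabab => aabab => bbab => aab => bb => a
  | bbb => ab
  | bbba => aba => a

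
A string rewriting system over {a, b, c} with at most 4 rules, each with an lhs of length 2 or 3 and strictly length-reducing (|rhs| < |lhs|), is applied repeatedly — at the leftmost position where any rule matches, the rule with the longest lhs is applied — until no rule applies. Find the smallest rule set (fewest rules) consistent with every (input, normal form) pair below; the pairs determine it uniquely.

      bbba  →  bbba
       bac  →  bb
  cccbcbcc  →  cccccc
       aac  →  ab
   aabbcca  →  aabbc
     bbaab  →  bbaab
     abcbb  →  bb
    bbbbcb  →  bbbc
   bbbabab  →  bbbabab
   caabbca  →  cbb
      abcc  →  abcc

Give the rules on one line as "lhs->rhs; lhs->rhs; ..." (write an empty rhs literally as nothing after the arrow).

ac->b; bcb->c; ca->; caa->c

  | bbba
  | bac => bb
  | cccbcbcc => cccccc
  | aac => ab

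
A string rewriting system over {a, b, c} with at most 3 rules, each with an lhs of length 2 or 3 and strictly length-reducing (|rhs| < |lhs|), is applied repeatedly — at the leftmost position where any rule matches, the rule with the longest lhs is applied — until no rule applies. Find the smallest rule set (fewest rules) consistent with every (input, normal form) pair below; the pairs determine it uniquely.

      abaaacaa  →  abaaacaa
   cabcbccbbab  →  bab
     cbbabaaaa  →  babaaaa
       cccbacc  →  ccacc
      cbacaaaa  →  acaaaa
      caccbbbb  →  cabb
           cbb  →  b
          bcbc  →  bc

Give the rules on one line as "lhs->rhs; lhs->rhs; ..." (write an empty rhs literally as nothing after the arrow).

abc->b; cb->

  | abaaacaa
  | cabcbccbbab => cbbccbbab => bccbbab => bcbab => bab
  | cbbabaaaa => babaaaa
  | cccbacc => ccacc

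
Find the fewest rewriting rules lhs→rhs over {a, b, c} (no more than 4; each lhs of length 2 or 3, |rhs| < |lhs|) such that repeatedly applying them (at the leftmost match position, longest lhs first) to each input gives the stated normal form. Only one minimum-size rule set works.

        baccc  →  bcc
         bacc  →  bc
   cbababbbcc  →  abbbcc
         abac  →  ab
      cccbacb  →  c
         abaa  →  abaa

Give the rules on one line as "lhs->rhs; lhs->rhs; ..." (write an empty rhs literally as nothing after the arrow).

ac->; bab->b; cb->

  | baccc => bcc
  | bacc => bc
  | cbababbbcc => ababbbcc => abbbcc
  | abac => ab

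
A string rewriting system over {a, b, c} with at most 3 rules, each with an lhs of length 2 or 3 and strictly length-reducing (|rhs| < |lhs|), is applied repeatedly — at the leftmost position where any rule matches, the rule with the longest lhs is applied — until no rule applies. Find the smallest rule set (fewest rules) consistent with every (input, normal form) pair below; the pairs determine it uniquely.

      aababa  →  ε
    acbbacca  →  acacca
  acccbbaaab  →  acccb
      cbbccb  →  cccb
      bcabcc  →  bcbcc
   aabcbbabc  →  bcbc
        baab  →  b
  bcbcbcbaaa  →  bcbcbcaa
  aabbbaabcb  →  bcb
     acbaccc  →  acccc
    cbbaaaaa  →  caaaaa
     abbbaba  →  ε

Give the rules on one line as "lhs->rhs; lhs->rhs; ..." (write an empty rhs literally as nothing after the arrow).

ab->b; ba->; bb->

  | aababa => ababa => baba => ba => ε
  | acbbacca => acacca
  | acccbbaaab => acccaaab => acccaab => acccab => acccb
  | cbbccb => cccb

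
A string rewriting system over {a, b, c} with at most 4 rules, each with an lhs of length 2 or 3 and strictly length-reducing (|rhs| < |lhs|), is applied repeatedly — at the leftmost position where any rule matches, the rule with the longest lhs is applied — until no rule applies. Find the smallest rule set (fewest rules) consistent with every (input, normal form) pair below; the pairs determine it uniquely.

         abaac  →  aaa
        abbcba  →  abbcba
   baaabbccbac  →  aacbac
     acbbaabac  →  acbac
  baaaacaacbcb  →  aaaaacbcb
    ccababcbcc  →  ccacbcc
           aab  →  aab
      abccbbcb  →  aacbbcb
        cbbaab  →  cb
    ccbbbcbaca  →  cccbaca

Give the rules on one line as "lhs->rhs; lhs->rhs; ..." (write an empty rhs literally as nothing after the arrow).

abc->aa; baa->ab; bab->; bbb->

  | abaac => aabc => aaa
  | abbcba
  | baaabbccbac => ababbccbac => abccbac => aacbac
  | acbbaabac => acbabbac => acbac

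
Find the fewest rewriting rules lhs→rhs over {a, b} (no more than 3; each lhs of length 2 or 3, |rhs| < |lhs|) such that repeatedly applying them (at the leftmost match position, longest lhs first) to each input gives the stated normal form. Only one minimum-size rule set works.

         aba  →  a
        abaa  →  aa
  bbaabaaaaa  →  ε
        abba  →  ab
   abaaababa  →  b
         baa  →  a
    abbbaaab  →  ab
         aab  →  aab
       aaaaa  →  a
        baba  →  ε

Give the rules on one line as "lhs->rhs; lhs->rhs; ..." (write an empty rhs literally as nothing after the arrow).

  | aba => a
  | abaa => aa
  | bbaabaaaaa => babaaaaa => baaaaa => aaaa => ba => ε
  | abba => ab

aaa->b; ba->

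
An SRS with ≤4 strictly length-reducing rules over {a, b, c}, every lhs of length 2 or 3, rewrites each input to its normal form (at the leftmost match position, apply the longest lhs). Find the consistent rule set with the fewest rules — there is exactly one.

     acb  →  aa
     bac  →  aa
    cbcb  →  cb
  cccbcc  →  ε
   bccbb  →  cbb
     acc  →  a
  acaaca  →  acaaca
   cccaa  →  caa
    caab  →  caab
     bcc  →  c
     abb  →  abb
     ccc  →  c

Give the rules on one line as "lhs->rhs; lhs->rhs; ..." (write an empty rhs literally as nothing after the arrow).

  | acb => aa
  | bac => aa
  | cbcb => cb
  | cccbcc => cbcc => cc => ε

acb->aa; bac->aa; bc->; cc->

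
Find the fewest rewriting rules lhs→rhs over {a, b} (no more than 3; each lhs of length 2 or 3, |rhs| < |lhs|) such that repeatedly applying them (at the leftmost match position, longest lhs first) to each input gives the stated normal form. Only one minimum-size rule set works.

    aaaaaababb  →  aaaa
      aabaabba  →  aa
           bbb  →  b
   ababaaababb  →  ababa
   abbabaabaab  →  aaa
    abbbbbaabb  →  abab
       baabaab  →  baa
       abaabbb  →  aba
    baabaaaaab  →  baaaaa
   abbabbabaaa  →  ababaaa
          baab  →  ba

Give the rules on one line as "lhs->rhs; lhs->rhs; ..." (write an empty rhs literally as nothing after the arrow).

aab->a; bb->

  | aaaaaababb => aaaaaabb => aaaaab => aaaa
  | aabaabba => aaabba => aaba => aa
  | bbb => b
  | ababaaababb => ababaaabb => ababaab => ababa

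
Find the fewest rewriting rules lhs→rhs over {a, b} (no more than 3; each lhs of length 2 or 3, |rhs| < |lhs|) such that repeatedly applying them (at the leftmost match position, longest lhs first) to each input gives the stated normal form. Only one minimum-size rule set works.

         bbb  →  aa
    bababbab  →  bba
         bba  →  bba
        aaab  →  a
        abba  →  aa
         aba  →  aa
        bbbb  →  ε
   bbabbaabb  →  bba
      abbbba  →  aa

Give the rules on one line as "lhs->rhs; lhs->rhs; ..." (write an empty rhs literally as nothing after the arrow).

aab->; ab->a; bbb->aa

  | bbb => aa
  | bababbab => baabbab => bbab => bba
  | bba
  | aaab => a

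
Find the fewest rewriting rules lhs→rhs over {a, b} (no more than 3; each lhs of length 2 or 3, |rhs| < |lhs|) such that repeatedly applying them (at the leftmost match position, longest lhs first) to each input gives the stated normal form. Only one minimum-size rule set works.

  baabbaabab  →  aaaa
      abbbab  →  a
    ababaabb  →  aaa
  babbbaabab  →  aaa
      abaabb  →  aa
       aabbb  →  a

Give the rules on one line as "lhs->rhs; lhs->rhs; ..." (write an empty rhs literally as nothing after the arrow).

  | baabbaabab => aabbaabab => aaabab => aaaab => aaaa
  | abbbab => bab => ab => a
  | ababaabb => aabaabb => aaaabb => aaa
  | babbbaabab => abbbaabab => baabab => aabab => aaab => aaa

ab->a; abb->; ba->a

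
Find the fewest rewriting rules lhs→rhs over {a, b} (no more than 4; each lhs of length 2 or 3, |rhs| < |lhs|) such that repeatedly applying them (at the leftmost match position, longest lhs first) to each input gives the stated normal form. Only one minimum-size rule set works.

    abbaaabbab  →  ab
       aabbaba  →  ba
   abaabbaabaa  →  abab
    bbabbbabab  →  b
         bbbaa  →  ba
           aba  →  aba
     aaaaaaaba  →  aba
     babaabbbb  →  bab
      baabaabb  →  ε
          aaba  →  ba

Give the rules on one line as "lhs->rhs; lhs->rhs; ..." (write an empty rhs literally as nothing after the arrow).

aa->; bb->a; bbb->ba

  | abbaaabbab => aaaaabbab => aaabbab => abbab => aaab => ab
  | aabbaba => bbaba => aaba => ba
  | abaabbaabaa => abbbaabaa => abaaabaa => ababaa => abab
  | bbabbbabab => aabbbabab => bbbabab => baabab => bbab => aab => b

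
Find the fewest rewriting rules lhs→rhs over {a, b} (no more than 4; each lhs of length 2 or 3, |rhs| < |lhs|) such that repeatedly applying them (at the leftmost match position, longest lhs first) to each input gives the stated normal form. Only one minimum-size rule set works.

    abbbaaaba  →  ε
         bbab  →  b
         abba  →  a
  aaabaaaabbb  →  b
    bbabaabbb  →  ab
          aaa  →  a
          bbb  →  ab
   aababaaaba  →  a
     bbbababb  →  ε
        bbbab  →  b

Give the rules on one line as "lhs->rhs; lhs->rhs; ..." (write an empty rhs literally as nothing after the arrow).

  | abbbaaaba => aabaaaba => baaaba => aaaba => aba => aa => ε
  | bbab => aab => b
  | abba => aaa => a
  | aaabaaaabbb => abaaaabbb => aaaaabbb => aaabbb => abbb => aab => b

aa->; ba->a; bb->a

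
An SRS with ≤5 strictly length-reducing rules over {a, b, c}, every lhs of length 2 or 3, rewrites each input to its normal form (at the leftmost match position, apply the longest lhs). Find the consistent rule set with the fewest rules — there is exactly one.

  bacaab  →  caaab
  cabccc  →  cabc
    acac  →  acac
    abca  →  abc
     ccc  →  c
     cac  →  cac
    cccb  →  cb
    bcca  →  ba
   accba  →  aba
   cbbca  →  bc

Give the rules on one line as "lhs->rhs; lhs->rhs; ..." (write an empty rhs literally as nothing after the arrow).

bac->ca; bca->bc; cbb->b; cc->

  | bacaab => caaab
  | cabccc => cabc
  | acac
  | abca => abc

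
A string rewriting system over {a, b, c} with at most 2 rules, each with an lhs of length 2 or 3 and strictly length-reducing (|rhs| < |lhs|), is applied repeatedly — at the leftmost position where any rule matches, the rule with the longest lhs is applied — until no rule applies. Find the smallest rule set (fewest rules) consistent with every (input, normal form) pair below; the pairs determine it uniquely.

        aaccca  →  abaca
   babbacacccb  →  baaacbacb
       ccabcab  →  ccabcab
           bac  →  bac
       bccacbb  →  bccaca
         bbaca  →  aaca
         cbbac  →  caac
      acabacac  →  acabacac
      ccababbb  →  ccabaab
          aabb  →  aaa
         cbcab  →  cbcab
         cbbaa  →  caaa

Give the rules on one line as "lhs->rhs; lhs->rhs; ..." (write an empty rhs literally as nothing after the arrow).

acc->ba; bb->a

  | aaccca => abaca
  | babbacacccb => baaacacccb => baaacbacb
  | ccabcab
  | bac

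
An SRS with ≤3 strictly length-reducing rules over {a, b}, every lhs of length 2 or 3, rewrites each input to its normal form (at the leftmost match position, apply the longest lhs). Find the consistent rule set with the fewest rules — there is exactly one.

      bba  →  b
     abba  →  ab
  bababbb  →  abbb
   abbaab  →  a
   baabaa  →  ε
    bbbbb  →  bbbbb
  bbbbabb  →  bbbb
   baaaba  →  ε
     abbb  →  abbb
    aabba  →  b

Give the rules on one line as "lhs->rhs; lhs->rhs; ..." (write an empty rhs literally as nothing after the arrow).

  | bba => b
  | abba => ab
  | bababbb => abbb
  | abbaab => abab => a

aa->; ba->; bab->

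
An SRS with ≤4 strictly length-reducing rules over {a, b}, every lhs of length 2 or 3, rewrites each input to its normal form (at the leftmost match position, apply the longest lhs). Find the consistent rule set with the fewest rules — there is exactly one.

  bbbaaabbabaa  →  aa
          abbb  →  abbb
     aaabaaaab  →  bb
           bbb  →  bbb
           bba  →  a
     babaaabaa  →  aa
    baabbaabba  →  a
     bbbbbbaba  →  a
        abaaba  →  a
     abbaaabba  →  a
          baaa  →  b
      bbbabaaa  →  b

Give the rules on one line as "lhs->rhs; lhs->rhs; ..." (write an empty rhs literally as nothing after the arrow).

aaa->b; ba->a; bab->bb

  | bbbaaabbabaa => bbaaabbabaa => baaabbabaa => aaabbabaa => bbbabaa => bbbbaa => bbbaa => bbaa => baa => aa
  | abbb
  | aaabaaaab => bbaaaab => baaaab => aaaab => bab => bb
  | bbb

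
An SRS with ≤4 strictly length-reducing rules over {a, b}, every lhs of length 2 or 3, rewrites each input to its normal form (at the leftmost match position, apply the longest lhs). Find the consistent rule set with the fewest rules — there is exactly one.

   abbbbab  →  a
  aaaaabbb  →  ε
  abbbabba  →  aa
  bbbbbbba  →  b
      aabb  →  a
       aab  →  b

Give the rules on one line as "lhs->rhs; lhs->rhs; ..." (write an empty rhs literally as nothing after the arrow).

ab->b; ba->b; bb->a; bbb->

  | abbbbab => bbbbab => bab => bb => a
  | aaaaabbb => aaaabbb => aaabbb => aabbb => abbb => bbb => ε
  | abbbabba => bbbabba => abba => bba => aa
  | bbbbbbba => bbbba => ba => b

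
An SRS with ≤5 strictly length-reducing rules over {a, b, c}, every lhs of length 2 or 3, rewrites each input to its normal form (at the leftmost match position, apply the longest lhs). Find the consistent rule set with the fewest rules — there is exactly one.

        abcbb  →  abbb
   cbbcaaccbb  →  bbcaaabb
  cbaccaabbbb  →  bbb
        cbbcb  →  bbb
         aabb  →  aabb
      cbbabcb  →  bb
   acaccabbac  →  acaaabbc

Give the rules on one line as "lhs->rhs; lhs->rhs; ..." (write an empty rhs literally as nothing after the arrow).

ba->b; bab->; cb->b; cc->a

  | abcbb => abbb
  | cbbcaaccbb => bbcaaccbb => bbcaaabb
  | cbaccaabbbb => baccaabbbb => bccaabbbb => baaabbbb => baabbbb => babbbb => bbb
  | cbbcb => bbcb => bbb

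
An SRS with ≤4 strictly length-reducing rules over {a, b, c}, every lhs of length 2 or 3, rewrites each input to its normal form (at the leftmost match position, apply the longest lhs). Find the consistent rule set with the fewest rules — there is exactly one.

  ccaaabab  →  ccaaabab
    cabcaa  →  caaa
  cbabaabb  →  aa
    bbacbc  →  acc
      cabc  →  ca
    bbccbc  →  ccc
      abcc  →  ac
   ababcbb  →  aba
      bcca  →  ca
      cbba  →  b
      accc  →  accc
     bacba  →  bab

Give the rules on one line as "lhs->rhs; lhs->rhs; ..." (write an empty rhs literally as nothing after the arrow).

  | ccaaabab
  | cabcaa => caaa
  | cbabaabb => bbaabb => aabb => aa
  | bbacbc => acbc => acc

bb->; bc->; cb->c; cba->b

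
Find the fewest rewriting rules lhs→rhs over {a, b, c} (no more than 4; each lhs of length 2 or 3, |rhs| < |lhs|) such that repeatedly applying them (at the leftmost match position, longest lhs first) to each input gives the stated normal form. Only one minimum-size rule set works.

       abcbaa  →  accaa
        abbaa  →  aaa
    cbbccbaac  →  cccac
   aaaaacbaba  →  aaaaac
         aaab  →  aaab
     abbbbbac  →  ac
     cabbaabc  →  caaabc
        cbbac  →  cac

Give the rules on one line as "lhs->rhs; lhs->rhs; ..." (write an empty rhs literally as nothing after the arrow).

ba->; bb->; bcb->cc

  | abcbaa => accaa
  | abbaa => aaa
  | cbbccbaac => cccbaac => cccac
  | aaaaacbaba => aaaaacba => aaaaac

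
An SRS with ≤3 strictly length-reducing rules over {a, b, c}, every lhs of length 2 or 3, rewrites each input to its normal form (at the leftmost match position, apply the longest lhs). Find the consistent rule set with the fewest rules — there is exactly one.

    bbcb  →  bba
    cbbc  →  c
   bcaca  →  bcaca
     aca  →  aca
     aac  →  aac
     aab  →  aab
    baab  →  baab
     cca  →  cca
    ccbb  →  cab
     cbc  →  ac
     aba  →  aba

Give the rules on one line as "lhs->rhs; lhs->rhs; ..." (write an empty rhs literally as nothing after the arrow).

  | bbcb => bba
  | cbbc => abc => c
  | bcaca
  | aca

abc->c; cb->a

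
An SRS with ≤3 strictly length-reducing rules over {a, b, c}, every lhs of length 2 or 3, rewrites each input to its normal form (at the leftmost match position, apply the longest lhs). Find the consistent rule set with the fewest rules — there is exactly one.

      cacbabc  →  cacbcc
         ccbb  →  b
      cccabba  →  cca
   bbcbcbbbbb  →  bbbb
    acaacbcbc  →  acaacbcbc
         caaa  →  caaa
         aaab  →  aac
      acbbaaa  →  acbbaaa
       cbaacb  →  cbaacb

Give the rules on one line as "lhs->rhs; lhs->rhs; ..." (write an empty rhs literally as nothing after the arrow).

  | cacbabc => cacbcc
  | ccbb => b
  | cccabba => ccccba => cca
  | bbcbcbbbbb => abcbbbbb => ccbbbbb => bbbb

ab->c; bbc->a; ccb->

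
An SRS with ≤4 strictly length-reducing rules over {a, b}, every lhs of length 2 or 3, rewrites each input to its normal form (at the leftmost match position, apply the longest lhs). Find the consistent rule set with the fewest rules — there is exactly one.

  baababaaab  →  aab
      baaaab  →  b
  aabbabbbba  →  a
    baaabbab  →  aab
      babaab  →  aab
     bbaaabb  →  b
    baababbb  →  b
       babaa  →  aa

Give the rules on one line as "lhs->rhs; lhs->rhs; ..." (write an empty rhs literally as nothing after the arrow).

aaa->ab; abb->b; ba->a; baa->a

  | baababaaab => ababaaab => aabaaab => aaaab => abab => aab
  | baaaab => aaab => abb => b
  | aabbabbbba => ababbbba => aabbbba => abbba => bba => ba => a
  | baaabbab => aabbab => abab => aab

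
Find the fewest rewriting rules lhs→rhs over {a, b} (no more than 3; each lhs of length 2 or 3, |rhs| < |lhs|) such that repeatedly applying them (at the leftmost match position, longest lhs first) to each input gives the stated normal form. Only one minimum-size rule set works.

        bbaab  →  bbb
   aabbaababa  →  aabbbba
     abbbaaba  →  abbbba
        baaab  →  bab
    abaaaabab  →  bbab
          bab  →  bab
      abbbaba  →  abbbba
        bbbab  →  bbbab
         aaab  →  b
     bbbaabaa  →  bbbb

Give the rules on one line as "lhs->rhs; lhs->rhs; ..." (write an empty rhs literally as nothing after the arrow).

  | bbaab => bbb
  | aabbaababa => aabbbaba => aabbbba
  | abbbaaba => abbbba
  | baaab => bab

aaa->; aba->ba; baa->b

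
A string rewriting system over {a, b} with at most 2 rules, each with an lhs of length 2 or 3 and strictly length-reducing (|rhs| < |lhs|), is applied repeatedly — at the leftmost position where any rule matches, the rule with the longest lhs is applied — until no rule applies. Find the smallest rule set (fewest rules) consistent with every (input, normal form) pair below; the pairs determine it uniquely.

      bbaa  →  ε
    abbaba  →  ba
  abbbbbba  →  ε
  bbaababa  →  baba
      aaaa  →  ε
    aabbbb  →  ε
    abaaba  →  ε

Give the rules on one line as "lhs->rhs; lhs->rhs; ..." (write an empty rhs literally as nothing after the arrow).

  | bbaa => aa => ε
  | abbaba => aaba => ba
  | abbbbbba => abbbba => abba => aa => ε
  | bbaababa => aababa => baba

aa->; bb->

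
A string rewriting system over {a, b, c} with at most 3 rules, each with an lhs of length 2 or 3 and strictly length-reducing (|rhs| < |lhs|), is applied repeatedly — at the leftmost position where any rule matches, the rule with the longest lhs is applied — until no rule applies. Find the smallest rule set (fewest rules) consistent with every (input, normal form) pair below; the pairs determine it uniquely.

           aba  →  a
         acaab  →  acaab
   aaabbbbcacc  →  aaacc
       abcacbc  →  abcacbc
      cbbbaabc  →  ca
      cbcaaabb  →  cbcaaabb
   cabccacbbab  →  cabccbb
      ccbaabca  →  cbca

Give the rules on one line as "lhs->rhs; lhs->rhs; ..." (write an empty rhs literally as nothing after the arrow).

ba->; bbc->a; cca->c

  | aba => a
  | acaab
  | aaabbbbcacc => aaabbaacc => aaabacc => aaacc
  | abcacbc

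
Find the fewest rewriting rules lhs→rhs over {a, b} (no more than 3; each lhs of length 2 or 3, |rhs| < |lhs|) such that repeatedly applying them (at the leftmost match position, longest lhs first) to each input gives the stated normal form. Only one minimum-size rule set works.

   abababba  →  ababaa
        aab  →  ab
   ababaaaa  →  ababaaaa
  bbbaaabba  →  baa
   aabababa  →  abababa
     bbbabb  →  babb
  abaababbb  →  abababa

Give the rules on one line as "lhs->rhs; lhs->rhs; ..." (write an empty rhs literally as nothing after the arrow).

aab->ab; bba->a; bbb->ba

  | abababba => ababaa
  | aab => ab
  | ababaaaa
  | bbbaaabba => baaaabba => baaabba => baabba => babba => baa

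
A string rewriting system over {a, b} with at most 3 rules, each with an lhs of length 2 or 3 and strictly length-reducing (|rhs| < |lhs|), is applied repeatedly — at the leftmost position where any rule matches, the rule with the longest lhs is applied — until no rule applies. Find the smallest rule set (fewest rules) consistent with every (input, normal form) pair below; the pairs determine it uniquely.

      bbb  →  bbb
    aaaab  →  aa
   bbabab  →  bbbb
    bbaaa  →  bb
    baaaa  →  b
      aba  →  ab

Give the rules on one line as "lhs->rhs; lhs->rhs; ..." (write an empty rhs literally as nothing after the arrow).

  | bbb
  | aaaab => aa
  | bbabab => bbbab => bbbb
  | bbaaa => bbaa => bba => bb

aab->; ba->b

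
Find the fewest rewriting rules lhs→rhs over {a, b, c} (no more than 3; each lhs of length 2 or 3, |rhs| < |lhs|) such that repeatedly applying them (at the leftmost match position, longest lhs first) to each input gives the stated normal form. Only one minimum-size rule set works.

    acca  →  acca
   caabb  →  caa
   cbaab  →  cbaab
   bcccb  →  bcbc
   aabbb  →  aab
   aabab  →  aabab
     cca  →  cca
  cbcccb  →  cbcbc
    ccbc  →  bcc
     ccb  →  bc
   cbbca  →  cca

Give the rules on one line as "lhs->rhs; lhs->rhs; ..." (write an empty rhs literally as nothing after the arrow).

  | acca
  | caabb => caa
  | cbaab
  | bcccb => bcbc

bb->; ccb->bc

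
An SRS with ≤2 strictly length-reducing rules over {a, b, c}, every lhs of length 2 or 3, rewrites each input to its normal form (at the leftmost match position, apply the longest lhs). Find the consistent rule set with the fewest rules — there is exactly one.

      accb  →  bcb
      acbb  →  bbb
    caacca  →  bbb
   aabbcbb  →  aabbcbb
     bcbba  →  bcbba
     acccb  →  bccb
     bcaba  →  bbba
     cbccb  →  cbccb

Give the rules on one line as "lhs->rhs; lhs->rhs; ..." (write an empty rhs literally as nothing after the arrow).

  | accb => bcb
  | acbb => bbb
  | caacca => bacca => bbca => bbb
  | aabbcbb

ac->b; ca->b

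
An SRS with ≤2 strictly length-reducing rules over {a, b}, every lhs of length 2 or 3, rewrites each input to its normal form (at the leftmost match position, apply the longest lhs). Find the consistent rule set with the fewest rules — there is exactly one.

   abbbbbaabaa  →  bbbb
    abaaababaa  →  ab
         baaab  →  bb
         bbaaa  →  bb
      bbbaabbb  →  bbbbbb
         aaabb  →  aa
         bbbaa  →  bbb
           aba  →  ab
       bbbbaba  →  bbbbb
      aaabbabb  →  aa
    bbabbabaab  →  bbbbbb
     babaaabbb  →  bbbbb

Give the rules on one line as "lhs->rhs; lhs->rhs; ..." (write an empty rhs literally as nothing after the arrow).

  | abbbbbaabaa => bbbaabaa => bbbabaa => bbbbaa => bbbba => bbbb
  | abaaababaa => abaababaa => abababaa => abbabaa => abaa => aba => ab
  | baaab => baab => bab => bb
  | bbaaa => bbaa => bba => bb

abb->; ba->b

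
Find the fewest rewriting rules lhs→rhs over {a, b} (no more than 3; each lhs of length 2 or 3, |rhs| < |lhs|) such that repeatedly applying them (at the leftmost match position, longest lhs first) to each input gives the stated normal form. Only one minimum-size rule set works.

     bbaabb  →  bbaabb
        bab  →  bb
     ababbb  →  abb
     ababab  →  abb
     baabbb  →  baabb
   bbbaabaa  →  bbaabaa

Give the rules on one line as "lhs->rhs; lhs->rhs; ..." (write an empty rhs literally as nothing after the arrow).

  | bbaabb
  | bab => bb
  | ababbb => abbbb => abbb => abb
  | ababab => abbab => abbb => abb

bab->bb; bbb->bb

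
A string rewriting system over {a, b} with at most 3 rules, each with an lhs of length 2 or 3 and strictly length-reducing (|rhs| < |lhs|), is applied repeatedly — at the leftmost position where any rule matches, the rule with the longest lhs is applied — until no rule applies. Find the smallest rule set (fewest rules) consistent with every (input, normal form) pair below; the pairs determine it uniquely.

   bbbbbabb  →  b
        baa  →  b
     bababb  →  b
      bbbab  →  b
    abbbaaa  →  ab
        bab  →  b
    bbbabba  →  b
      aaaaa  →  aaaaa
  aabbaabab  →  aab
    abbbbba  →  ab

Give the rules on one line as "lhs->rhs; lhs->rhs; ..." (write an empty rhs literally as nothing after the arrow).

  | bbbbbabb => bbbbabb => bbbabb => bbabb => babb => bbb => bb => b
  | baa => ba => b
  | bababb => bbabb => babb => bbb => bb => b
  | bbbab => bbab => bab => bb => b

ba->b; bb->b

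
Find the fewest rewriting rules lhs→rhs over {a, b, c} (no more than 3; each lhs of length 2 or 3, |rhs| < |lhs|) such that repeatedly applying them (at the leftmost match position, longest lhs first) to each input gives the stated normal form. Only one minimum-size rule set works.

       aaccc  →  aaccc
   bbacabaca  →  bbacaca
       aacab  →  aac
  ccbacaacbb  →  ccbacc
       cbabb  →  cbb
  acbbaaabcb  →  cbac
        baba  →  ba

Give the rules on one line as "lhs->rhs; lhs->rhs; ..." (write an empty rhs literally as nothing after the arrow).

ab->; acb->c

  | aaccc
  | bbacabaca => bbacaca
  | aacab => aac
  | ccbacaacbb => ccbacacb => ccbacc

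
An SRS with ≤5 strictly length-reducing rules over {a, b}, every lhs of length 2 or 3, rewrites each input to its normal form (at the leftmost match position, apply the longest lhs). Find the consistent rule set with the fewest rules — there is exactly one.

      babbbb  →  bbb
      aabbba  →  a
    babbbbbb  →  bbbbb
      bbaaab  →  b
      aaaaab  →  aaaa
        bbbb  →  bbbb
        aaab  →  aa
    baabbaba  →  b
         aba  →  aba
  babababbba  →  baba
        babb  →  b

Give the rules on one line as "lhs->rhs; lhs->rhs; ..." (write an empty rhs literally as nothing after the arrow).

aab->a; abb->; baa->; bba->b

  | babbbb => bbb
  | aabbba => abba => a
  | babbbbbb => bbbbb
  | bbaaab => baab => b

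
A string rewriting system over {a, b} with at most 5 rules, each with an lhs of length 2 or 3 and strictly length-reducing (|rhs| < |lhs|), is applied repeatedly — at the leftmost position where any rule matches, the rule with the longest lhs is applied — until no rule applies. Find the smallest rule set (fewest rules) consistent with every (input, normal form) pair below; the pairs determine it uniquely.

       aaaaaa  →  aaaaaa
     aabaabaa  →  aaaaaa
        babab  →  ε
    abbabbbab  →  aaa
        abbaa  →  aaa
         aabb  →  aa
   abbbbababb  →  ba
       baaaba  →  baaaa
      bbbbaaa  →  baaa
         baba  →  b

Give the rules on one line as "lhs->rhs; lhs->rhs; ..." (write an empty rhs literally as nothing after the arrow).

aab->aa; aba->; bb->; bbb->

  | aaaaaa
  | aabaabaa => aaaabaa => aaaaaa
  | babab => bb => ε
  | abbabbbab => aabbbab => aabbab => aabab => aaab => aaa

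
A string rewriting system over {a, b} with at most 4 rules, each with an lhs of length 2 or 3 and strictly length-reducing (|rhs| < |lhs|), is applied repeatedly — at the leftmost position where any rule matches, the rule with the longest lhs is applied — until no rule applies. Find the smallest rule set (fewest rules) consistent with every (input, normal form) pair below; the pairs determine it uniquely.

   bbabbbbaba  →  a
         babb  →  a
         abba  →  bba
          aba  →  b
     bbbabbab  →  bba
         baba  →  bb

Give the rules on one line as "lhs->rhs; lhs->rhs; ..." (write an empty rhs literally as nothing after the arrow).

  | bbabbbbaba => bbbbbbaba => abbbaba => bbbaba => aaba => ab => a
  | babb => bbb => a
  | abba => bba
  | aba => b

ab->a; aba->b; abb->bb; bbb->a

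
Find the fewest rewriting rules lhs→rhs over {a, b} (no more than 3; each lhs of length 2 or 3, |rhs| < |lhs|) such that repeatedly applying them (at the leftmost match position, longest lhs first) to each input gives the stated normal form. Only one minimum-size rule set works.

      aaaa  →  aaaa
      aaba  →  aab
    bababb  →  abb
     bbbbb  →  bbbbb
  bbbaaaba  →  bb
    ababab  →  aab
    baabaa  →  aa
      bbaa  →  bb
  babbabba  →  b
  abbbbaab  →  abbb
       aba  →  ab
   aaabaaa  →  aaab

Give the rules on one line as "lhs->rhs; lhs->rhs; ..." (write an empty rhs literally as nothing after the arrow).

ba->b; bab->

  | aaaa
  | aaba => aab
  | bababb => abb
  | bbbbb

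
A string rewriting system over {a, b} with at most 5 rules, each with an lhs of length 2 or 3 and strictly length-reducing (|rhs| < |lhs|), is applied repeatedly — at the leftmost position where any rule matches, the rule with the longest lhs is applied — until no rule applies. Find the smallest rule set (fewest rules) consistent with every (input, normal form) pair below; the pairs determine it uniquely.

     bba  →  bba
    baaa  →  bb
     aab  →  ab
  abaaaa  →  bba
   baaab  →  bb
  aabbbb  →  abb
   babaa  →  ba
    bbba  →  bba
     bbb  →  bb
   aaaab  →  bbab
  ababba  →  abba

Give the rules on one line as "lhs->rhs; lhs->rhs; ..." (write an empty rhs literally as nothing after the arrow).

  | bba
  | baaa => bbb => bb
  | aab => ab
  | abaaaa => aaaa => bba

aa->a; aaa->bb; aba->a; bbb->bb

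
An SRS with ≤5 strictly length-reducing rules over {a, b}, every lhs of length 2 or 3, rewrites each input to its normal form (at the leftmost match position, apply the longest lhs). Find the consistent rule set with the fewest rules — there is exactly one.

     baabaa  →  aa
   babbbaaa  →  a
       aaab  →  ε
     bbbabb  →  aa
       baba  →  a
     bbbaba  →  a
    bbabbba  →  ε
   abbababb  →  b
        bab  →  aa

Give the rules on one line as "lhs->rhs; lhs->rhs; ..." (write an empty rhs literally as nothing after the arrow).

aaa->a; ab->; ba->; bab->aa

  | baabaa => abaa => aa
  | babbbaaa => aabbaaa => abaaa => aaa => a
  | aaab => ab => ε
  | bbbabb => bbaab => bab => aa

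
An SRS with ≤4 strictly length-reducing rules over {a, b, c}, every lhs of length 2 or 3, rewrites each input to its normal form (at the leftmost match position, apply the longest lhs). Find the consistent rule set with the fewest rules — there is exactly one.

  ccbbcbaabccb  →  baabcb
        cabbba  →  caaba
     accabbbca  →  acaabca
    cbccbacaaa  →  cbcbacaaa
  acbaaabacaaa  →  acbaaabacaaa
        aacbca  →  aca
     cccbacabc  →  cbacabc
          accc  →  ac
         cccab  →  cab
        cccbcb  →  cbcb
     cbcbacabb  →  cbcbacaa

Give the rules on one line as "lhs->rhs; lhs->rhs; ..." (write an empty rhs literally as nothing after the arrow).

aac->b; bb->a; cac->; cc->c

  | ccbbcbaabccb => cbbcbaabccb => cacbaabccb => baabccb => baabcb
  | cabbba => caaba
  | accabbbca => acabbbca => acaabca
  | cbccbacaaa => cbcbacaaa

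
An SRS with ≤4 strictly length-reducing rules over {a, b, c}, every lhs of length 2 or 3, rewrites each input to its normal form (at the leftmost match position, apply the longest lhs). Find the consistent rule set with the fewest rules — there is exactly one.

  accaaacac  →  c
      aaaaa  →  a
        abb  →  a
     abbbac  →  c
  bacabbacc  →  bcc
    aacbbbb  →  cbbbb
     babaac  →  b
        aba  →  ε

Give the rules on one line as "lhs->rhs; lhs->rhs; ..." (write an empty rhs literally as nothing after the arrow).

aa->; ab->a; ac->

  | accaaacac => caaacac => cacac => cac => c
  | aaaaa => aaa => a
  | abb => ab => a
  | abbbac => abbac => abac => aac => c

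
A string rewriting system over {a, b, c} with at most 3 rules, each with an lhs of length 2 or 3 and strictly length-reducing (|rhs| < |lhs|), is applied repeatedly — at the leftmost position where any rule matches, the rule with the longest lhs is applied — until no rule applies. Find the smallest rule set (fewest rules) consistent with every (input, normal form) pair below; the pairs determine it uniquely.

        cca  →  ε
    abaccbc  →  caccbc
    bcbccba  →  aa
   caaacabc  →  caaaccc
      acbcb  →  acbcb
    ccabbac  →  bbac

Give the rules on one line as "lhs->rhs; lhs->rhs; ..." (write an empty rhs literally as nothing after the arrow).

  | cca => ε
  | abaccbc => caccbc
  | bcbccba => bcaba => bcca => aa
  | caaacabc => caaaccc

ab->c; bcc->a; cca->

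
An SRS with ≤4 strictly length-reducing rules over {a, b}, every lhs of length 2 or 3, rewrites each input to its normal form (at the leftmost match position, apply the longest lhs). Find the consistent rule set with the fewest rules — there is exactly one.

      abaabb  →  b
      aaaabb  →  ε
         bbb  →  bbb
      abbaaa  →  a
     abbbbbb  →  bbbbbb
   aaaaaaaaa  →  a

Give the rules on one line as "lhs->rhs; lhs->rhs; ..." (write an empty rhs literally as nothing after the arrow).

aa->; aab->aa; ab->b; bba->a

  | abaabb => baabb => baab => baa => b
  | aaaabb => aabb => aab => aa => ε
  | bbb
  | abbaaa => bbaaa => aaa => a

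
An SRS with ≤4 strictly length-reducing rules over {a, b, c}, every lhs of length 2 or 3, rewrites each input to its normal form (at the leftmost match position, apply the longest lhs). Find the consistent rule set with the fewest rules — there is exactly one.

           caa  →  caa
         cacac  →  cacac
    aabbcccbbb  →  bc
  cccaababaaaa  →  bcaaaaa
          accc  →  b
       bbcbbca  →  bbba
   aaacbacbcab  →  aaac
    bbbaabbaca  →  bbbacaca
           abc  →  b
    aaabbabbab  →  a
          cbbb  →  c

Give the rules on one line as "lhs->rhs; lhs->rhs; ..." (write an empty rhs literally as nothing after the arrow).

ab->c; cab->; cb->c; cc->b

  | caa
  | cacac
  | aabbcccbbb => acbcccbbb => accccbbb => abccbbb => cccbbb => bcbbb => bcbb => bcb => bc
  | cccaababaaaa => bcaababaaaa => bcacabaaaa => bcaaaaa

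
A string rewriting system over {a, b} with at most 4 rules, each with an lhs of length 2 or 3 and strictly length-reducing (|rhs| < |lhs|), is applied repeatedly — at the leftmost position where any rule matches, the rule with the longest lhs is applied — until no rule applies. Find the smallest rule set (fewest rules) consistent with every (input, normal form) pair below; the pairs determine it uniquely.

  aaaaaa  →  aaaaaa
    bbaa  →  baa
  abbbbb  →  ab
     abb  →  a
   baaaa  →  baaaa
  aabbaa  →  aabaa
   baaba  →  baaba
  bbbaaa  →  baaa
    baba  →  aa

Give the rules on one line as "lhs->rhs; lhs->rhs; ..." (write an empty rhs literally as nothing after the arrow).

  | aaaaaa
  | bbaa => baa
  | abbbbb => abbb => ab
  | abb => a

bab->a; bb->; bba->ba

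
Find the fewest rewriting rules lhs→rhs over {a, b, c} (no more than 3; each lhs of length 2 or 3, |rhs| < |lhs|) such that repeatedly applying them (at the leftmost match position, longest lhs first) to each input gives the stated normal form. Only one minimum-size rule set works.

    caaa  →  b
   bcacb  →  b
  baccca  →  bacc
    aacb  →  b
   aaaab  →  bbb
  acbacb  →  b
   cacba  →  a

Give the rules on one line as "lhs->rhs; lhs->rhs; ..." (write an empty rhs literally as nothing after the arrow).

  | caaa => aa => b
  | bcacb => bcb => b
  | baccca => bacc
  | aacb => bcb => b

aa->b; ca->; cb->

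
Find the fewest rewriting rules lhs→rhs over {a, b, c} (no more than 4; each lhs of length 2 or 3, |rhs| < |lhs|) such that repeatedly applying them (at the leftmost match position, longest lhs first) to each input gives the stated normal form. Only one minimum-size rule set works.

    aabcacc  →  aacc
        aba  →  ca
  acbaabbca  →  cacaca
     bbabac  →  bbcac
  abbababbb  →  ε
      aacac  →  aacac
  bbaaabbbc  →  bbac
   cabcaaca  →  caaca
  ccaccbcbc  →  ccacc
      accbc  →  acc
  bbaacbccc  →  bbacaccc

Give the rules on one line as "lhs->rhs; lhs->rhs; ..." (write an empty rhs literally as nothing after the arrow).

ab->c; abc->; acb->ca; cb->

  | aabcacc => aacc
  | aba => ca
  | acbaabbca => caaabbca => caacbca => cacaca
  | bbabac => bbcac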